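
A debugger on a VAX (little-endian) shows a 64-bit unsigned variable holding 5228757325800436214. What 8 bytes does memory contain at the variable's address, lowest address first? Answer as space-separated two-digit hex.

5228757325800436214 in hexadecimal, padded to 64 bits, is 0x48904715AD0E71F6.
Split into bytes (most-significant first): 48 90 47 15 AD 0E 71 F6.
Little-endian stores the least-significant byte at the lowest address.
So at ascending addresses the bytes are F6 71 0E AD 15 47 90 48.

F6 71 0E AD 15 47 90 48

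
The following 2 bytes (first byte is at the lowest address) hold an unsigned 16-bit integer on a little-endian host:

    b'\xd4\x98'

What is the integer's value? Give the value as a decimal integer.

Little-endian: lowest address holds the least-significant byte.
Reassemble most-significant byte first: 98 D4 → 0x98D4.
0x98D4 = 39124.

39124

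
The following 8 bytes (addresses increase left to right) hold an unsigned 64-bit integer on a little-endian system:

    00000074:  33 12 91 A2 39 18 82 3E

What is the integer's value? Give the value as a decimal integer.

In little-endian order the low byte comes first in memory.
Reassemble most-significant byte first: 3E 82 18 39 A2 91 12 33 → 0x3E821839A2911233.
0x3E821839A2911233 = 4504189213143536179.

4504189213143536179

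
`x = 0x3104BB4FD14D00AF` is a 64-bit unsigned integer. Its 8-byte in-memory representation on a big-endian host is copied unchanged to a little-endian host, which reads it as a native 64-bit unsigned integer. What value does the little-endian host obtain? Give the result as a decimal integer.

Stored big-endian, the bytes at ascending addresses are 31 04 BB 4F D1 4D 00 AF.
Read back as little-endian, the first byte is least significant, giving 0xAF004DD14FBB0431.
0xAF004DD14FBB0431 = 12610164518018548785.

12610164518018548785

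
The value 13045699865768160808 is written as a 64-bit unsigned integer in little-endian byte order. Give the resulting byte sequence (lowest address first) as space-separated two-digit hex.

28 EE 78 A9 E8 A2 0B B5

13045699865768160808 in hexadecimal, padded to 64 bits, is 0xB50BA2E8A978EE28.
Split into bytes (most-significant first): B5 0B A2 E8 A9 78 EE 28.
Little-endian: lowest address holds the least-significant byte.
So at ascending addresses the bytes are 28 EE 78 A9 E8 A2 0B B5.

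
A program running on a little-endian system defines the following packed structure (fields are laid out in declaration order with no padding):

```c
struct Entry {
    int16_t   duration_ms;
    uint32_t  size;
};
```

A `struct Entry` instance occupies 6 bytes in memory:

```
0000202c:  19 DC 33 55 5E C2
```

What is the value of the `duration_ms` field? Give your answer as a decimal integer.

-9191

`duration_ms` is the first field, at byte offset 0, occupying 2 bytes.
Bytes at offsets 0..1: 19 DC.
In little-endian order the low byte comes first in memory.
Reassemble most-significant byte first: DC 19 → 0xDC19.
Top bit is set, so as a signed 16-bit value this is 0xDC19 − 2^16 = -9191.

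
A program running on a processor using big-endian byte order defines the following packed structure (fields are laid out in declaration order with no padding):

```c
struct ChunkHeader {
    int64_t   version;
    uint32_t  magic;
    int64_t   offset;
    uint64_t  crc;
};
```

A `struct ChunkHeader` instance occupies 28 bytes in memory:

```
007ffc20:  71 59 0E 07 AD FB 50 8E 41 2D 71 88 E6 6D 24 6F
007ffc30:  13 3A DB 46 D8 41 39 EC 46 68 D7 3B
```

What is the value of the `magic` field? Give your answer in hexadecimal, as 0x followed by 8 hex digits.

`magic` follows `version` (8 bytes), so it starts at byte offset 8 and occupies 4 bytes.
Bytes at offsets 8..11: 41 2D 71 88.
Big-endian stores the most-significant byte at the lowest address.
The bytes are already most-significant first: 0x412D7188.

0x412D7188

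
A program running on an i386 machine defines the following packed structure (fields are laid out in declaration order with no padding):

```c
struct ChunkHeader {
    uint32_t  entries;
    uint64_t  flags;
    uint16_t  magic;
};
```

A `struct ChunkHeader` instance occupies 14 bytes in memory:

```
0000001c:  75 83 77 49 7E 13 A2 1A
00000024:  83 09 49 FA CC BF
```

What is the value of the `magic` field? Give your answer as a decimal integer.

49100

`magic` follows `entries` (4 B), `flags` (8 B), so it starts at offset 4 + 8 = 12 and occupies 2 bytes.
Bytes at offsets 12..13: CC BF.
In little-endian order the low byte comes first in memory.
Reassemble most-significant byte first: BF CC → 0xBFCC.
0xBFCC = 49100.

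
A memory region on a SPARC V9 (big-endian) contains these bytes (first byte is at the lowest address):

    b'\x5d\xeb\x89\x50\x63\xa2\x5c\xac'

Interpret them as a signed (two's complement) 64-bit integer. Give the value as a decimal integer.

Big-endian stores the most-significant byte at the lowest address.
The bytes are already most-significant first: 0x5DEB895063A25CAC.
0x5DEB895063A25CAC = 6767653843416276140.

6767653843416276140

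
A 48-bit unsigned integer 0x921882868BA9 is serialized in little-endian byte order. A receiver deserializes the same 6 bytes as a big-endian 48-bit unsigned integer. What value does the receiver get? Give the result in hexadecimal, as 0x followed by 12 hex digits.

Stored little-endian, the bytes at ascending addresses are A9 8B 86 82 18 92.
Read back as big-endian, the last byte is least significant, giving 0xA98B86821892.

0xA98B86821892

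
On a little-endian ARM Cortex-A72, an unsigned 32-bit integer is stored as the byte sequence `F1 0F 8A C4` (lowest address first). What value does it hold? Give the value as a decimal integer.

In little-endian order the low byte comes first in memory.
Reassemble most-significant byte first: C4 8A 0F F1 → 0xC48A0FF1.
0xC48A0FF1 = 3297382385.

3297382385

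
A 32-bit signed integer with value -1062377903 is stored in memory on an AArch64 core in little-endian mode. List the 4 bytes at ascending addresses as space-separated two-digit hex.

Two's complement of -1062377903 in 32 bits: 1062377903 = 0x3F5299AF; invert → 0xC0AD6650; add 1 → 0xC0AD6651.
Split into bytes (most-significant first): C0 AD 66 51.
Little-endian stores the least-significant byte at the lowest address.
So at ascending addresses the bytes are 51 66 AD C0.

51 66 AD C0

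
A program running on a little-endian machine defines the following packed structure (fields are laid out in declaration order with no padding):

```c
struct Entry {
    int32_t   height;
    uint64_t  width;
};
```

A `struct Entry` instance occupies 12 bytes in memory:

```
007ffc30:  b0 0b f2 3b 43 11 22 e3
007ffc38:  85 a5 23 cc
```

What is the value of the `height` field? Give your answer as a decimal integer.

1005718448

`height` is the first field, at byte offset 0, occupying 4 bytes.
Bytes at offsets 0..3: B0 0B F2 3B.
Little-endian: lowest address holds the least-significant byte.
Reassemble most-significant byte first: 3B F2 0B B0 → 0x3BF20BB0.
0x3BF20BB0 = 1005718448.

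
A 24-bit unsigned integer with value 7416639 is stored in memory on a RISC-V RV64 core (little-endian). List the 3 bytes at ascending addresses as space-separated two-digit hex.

7416639 in hexadecimal, padded to 24 bits, is 0x712B3F.
Split into bytes (most-significant first): 71 2B 3F.
Little-endian: lowest address holds the least-significant byte.
So at ascending addresses the bytes are 3F 2B 71.

3F 2B 71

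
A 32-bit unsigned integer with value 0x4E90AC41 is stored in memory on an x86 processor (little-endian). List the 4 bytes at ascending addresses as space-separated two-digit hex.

Split into bytes (most-significant first): 4E 90 AC 41.
Little-endian: lowest address holds the least-significant byte.
So at ascending addresses the bytes are 41 AC 90 4E.

41 AC 90 4E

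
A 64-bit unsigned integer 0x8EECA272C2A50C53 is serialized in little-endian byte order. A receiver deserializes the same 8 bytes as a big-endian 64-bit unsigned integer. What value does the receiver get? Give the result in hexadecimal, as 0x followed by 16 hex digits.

Stored little-endian, the bytes at ascending addresses are 53 0C A5 C2 72 A2 EC 8E.
Read back as big-endian, the last byte is least significant, giving 0x530CA5C272A2EC8E.

0x530CA5C272A2EC8E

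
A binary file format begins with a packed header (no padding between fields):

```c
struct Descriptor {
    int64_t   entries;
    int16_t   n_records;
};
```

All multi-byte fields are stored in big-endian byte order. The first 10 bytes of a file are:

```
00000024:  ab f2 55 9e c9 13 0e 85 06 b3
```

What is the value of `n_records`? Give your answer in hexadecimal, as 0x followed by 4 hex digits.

`n_records` follows `entries` (8 bytes), so it starts at byte offset 8 and occupies 2 bytes.
Bytes at offsets 8..9: 06 B3.
Big-endian: lowest address holds the most-significant byte.
The bytes are already most-significant first: 0x06B3.

0x06B3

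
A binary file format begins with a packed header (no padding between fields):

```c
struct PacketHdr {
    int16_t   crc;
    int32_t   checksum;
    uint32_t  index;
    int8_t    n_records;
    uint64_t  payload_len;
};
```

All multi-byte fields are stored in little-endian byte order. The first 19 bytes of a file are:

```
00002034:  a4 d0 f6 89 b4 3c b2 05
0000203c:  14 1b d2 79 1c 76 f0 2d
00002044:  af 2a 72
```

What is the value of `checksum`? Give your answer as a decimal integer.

`checksum` follows `crc` (2 bytes), so it starts at byte offset 2 and occupies 4 bytes.
Bytes at offsets 2..5: F6 89 B4 3C.
In little-endian order the low byte comes first in memory.
Reassemble most-significant byte first: 3C B4 89 F6 → 0x3CB489F6.
0x3CB489F6 = 1018464758.

1018464758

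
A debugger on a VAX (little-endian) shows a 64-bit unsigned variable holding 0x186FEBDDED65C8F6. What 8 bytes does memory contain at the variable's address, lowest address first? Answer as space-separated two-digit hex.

F6 C8 65 ED DD EB 6F 18

Split into bytes (most-significant first): 18 6F EB DD ED 65 C8 F6.
Little-endian: lowest address holds the least-significant byte.
So at ascending addresses the bytes are F6 C8 65 ED DD EB 6F 18.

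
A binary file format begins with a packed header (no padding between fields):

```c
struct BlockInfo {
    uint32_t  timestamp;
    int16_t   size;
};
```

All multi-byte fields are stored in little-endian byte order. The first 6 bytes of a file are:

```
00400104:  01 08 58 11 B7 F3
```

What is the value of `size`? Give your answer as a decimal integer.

`size` follows `timestamp` (4 bytes), so it starts at byte offset 4 and occupies 2 bytes.
Bytes at offsets 4..5: B7 F3.
In little-endian order the low byte comes first in memory.
Reassemble most-significant byte first: F3 B7 → 0xF3B7.
Top bit is set, so as a signed 16-bit value this is 0xF3B7 − 2^16 = -3145.

-3145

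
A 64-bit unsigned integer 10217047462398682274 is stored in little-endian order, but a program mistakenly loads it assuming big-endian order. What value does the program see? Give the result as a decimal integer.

10217047462398682274 in 64-bit hexadecimal is 0x8DCA3E88E99464A2.
Stored little-endian, the bytes at ascending addresses are A2 64 94 E9 88 3E CA 8D.
Read back as big-endian, the last byte is least significant, giving 0xA26494E9883ECA8D.
0xA26494E9883ECA8D = 11701641462549498509.

11701641462549498509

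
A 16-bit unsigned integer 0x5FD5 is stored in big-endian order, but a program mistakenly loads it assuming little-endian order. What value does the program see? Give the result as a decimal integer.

54623

Stored big-endian, the bytes at ascending addresses are 5F D5.
Read back as little-endian, the first byte is least significant, giving 0xD55F.
0xD55F = 54623.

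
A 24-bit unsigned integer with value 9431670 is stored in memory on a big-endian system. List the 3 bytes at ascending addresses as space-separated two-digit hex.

8F EA 76

9431670 in hexadecimal, padded to 24 bits, is 0x8FEA76.
Split into bytes (most-significant first): 8F EA 76.
In big-endian order the high byte comes first in memory.
So the memory order matches the most-significant-first order: 8F EA 76.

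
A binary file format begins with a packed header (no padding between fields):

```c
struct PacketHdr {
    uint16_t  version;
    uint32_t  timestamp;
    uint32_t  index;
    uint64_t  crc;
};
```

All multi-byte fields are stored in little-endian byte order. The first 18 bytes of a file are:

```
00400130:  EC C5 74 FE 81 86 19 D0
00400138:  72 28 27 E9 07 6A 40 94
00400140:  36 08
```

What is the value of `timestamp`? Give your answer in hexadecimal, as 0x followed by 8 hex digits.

`timestamp` follows `version` (2 bytes), so it starts at byte offset 2 and occupies 4 bytes.
Bytes at offsets 2..5: 74 FE 81 86.
In little-endian order the low byte comes first in memory.
Reassemble most-significant byte first: 86 81 FE 74 → 0x8681FE74.

0x8681FE74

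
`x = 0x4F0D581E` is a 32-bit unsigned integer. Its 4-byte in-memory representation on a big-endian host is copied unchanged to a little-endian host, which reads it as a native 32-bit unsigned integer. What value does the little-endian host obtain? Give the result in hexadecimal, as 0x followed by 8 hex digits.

Stored big-endian, the bytes at ascending addresses are 4F 0D 58 1E.
Read back as little-endian, the first byte is least significant, giving 0x1E580D4F.

0x1E580D4F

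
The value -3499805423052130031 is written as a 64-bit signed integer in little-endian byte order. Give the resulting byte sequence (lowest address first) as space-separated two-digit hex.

Two's complement of -3499805423052130031 in 64 bits: 3499805423052130031 = 0x3091CE7D500206EF; invert → 0xCF6E3182AFFDF910; add 1 → 0xCF6E3182AFFDF911.
Split into bytes (most-significant first): CF 6E 31 82 AF FD F9 11.
In little-endian order the low byte comes first in memory.
So at ascending addresses the bytes are 11 F9 FD AF 82 31 6E CF.

11 F9 FD AF 82 31 6E CF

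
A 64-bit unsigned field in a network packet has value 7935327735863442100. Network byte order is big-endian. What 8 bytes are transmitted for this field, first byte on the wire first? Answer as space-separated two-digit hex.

6E 1F F2 88 58 71 FA B4

7935327735863442100 in hexadecimal, padded to 64 bits, is 0x6E1FF2885871FAB4.
Split into bytes (most-significant first): 6E 1F F2 88 58 71 FA B4.
Big-endian: lowest address holds the most-significant byte.
So the memory order matches the most-significant-first order: 6E 1F F2 88 58 71 FA B4.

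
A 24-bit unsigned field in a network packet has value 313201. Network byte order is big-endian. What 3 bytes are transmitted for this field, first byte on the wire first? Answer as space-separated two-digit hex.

313201 in hexadecimal, padded to 24 bits, is 0x04C771.
Split into bytes (most-significant first): 04 C7 71.
Big-endian: lowest address holds the most-significant byte.
So the memory order matches the most-significant-first order: 04 C7 71.

04 C7 71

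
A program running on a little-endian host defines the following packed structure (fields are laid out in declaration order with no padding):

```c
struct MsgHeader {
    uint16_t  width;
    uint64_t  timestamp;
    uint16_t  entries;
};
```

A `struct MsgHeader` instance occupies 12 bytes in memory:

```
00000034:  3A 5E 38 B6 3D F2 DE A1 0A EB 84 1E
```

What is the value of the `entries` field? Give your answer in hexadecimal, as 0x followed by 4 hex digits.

0x1E84

`entries` follows `width` (2 B), `timestamp` (8 B), so it starts at offset 2 + 8 = 10 and occupies 2 bytes.
Bytes at offsets 10..11: 84 1E.
In little-endian order the low byte comes first in memory.
Reassemble most-significant byte first: 1E 84 → 0x1E84.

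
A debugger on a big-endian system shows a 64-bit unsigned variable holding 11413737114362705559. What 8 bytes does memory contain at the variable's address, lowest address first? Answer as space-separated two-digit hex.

11413737114362705559 in hexadecimal, padded to 64 bits, is 0x9E65BD6ED547F697.
Split into bytes (most-significant first): 9E 65 BD 6E D5 47 F6 97.
In big-endian order the high byte comes first in memory.
So the memory order matches the most-significant-first order: 9E 65 BD 6E D5 47 F6 97.

9E 65 BD 6E D5 47 F6 97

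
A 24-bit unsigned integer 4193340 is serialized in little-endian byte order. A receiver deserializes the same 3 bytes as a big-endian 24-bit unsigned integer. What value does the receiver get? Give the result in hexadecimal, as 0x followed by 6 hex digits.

4193340 in 24-bit hexadecimal is 0x3FFC3C.
Stored little-endian, the bytes at ascending addresses are 3C FC 3F.
Read back as big-endian, the last byte is least significant, giving 0x3CFC3F.

0x3CFC3F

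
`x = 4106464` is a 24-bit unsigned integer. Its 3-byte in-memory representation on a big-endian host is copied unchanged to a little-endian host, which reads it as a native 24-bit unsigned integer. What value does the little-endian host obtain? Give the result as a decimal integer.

4106464 in 24-bit hexadecimal is 0x3EA8E0.
Stored big-endian, the bytes at ascending addresses are 3E A8 E0.
Read back as little-endian, the first byte is least significant, giving 0xE0A83E.
0xE0A83E = 14723134.

14723134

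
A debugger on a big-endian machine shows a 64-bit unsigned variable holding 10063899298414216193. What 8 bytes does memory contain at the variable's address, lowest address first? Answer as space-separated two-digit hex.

10063899298414216193 in hexadecimal, padded to 64 bits, is 0x8BAA271751484401.
Split into bytes (most-significant first): 8B AA 27 17 51 48 44 01.
Big-endian stores the most-significant byte at the lowest address.
So the memory order matches the most-significant-first order: 8B AA 27 17 51 48 44 01.

8B AA 27 17 51 48 44 01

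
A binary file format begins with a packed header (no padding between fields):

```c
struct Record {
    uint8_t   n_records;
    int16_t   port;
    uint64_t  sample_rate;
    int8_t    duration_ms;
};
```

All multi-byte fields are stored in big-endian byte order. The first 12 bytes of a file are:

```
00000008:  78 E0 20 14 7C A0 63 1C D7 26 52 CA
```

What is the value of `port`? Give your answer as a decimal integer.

`port` follows `n_records` (1 byte), so it starts at byte offset 1 and occupies 2 bytes.
Bytes at offsets 1..2: E0 20.
Big-endian stores the most-significant byte at the lowest address.
The bytes are already most-significant first: 0xE020.
Top bit is set, so as a signed 16-bit value this is 0xE020 − 2^16 = -8160.

-8160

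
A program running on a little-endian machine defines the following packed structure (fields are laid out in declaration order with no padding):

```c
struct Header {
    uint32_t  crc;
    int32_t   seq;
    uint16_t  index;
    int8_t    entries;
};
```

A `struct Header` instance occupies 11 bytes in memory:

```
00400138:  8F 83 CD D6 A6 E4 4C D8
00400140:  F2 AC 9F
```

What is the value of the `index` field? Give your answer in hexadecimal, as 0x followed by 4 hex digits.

0xACF2

`index` follows `crc` (4 B), `seq` (4 B), so it starts at offset 4 + 4 = 8 and occupies 2 bytes.
Bytes at offsets 8..9: F2 AC.
Little-endian: lowest address holds the least-significant byte.
Reassemble most-significant byte first: AC F2 → 0xACF2.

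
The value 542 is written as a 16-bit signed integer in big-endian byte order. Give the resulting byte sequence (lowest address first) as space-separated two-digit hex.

542 in hexadecimal, padded to 16 bits, is 0x021E.
Split into bytes (most-significant first): 02 1E.
Big-endian stores the most-significant byte at the lowest address.
So the memory order matches the most-significant-first order: 02 1E.

02 1E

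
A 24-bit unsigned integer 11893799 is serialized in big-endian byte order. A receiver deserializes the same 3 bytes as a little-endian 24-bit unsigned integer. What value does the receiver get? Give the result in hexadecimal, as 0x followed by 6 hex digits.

0x277CB5

11893799 in 24-bit hexadecimal is 0xB57C27.
Stored big-endian, the bytes at ascending addresses are B5 7C 27.
Read back as little-endian, the first byte is least significant, giving 0x277CB5.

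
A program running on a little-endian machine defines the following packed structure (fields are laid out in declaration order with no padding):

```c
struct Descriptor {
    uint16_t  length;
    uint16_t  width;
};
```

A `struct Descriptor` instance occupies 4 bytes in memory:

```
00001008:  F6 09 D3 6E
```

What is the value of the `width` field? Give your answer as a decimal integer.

`width` follows `length` (2 bytes), so it starts at byte offset 2 and occupies 2 bytes.
Bytes at offsets 2..3: D3 6E.
In little-endian order the low byte comes first in memory.
Reassemble most-significant byte first: 6E D3 → 0x6ED3.
0x6ED3 = 28371.

28371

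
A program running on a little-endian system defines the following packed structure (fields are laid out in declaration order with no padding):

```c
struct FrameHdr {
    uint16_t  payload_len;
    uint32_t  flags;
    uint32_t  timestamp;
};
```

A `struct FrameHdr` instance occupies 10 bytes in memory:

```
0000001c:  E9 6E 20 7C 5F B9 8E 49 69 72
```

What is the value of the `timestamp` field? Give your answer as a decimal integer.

`timestamp` follows `payload_len` (2 B), `flags` (4 B), so it starts at offset 2 + 4 = 6 and occupies 4 bytes.
Bytes at offsets 6..9: 8E 49 69 72.
In little-endian order the low byte comes first in memory.
Reassemble most-significant byte first: 72 69 49 8E → 0x7269498E.
0x7269498E = 1919502734.

1919502734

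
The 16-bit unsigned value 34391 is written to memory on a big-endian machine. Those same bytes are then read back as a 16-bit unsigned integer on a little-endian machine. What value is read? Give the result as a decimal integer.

34391 in 16-bit hexadecimal is 0x8657.
Stored big-endian, the bytes at ascending addresses are 86 57.
Read back as little-endian, the first byte is least significant, giving 0x5786.
0x5786 = 22406.

22406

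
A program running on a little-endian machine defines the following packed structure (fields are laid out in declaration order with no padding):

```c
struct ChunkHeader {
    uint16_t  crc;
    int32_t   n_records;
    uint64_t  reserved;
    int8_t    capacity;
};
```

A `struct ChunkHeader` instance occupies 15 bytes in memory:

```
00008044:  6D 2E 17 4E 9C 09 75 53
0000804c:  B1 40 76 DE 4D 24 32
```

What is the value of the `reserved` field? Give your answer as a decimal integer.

`reserved` follows `crc` (2 B), `n_records` (4 B), so it starts at offset 2 + 4 = 6 and occupies 8 bytes.
Bytes at offsets 6..13: 75 53 B1 40 76 DE 4D 24.
In little-endian order the low byte comes first in memory.
Reassemble most-significant byte first: 24 4D DE 76 40 B1 53 75 → 0x244DDE7640B15375.
0x244DDE7640B15375 = 2615991558044996469.

2615991558044996469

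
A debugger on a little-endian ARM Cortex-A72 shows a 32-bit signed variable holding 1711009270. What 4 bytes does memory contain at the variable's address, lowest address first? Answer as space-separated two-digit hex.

1711009270 in hexadecimal, padded to 32 bits, is 0x65FBEDF6.
Split into bytes (most-significant first): 65 FB ED F6.
In little-endian order the low byte comes first in memory.
So at ascending addresses the bytes are F6 ED FB 65.

F6 ED FB 65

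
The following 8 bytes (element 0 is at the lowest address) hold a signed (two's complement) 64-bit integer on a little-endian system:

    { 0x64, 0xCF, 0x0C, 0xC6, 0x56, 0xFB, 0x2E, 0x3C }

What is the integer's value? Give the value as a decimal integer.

Little-endian stores the least-significant byte at the lowest address.
Reassemble most-significant byte first: 3C 2E FB 56 C6 0C CF 64 → 0x3C2EFB56C60CCF64.
0x3C2EFB56C60CCF64 = 4336679841312853860.

4336679841312853860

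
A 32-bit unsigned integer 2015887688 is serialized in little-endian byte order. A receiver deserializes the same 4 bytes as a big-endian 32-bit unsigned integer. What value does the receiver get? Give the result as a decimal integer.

2015887688 in 32-bit hexadecimal is 0x78280148.
Stored little-endian, the bytes at ascending addresses are 48 01 28 78.
Read back as big-endian, the last byte is least significant, giving 0x48012878.
0x48012878 = 1208035448.

1208035448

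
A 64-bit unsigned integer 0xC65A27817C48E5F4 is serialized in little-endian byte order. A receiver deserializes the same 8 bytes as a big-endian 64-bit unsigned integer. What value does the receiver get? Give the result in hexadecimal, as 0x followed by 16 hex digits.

0xF4E5487C81275AC6

Stored little-endian, the bytes at ascending addresses are F4 E5 48 7C 81 27 5A C6.
Read back as big-endian, the last byte is least significant, giving 0xF4E5487C81275AC6.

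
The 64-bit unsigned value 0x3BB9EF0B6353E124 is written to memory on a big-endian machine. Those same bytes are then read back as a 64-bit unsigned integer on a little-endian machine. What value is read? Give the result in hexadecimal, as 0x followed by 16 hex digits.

Stored big-endian, the bytes at ascending addresses are 3B B9 EF 0B 63 53 E1 24.
Read back as little-endian, the first byte is least significant, giving 0x24E153630BEFB93B.

0x24E153630BEFB93B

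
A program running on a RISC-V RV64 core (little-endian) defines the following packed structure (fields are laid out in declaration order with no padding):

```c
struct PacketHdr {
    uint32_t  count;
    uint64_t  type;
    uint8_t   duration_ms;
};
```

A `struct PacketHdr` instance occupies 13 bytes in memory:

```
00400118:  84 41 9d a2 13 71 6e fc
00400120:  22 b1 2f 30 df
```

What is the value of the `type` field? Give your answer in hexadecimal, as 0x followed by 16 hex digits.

`type` follows `count` (4 bytes), so it starts at byte offset 4 and occupies 8 bytes.
Bytes at offsets 4..11: 13 71 6E FC 22 B1 2F 30.
In little-endian order the low byte comes first in memory.
Reassemble most-significant byte first: 30 2F B1 22 FC 6E 71 13 → 0x302FB122FC6E7113.

0x302FB122FC6E7113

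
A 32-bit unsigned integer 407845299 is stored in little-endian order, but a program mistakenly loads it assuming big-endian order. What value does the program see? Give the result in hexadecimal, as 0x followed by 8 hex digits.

407845299 in 32-bit hexadecimal is 0x184F39B3.
Stored little-endian, the bytes at ascending addresses are B3 39 4F 18.
Read back as big-endian, the last byte is least significant, giving 0xB3394F18.

0xB3394F18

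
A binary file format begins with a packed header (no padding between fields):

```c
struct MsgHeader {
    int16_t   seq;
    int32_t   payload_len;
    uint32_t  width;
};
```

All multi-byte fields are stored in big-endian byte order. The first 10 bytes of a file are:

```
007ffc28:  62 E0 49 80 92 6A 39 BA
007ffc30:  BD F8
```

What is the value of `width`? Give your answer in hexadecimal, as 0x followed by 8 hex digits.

0x39BABDF8

`width` follows `seq` (2 B), `payload_len` (4 B), so it starts at offset 2 + 4 = 6 and occupies 4 bytes.
Bytes at offsets 6..9: 39 BA BD F8.
In big-endian order the high byte comes first in memory.
The bytes are already most-significant first: 0x39BABDF8.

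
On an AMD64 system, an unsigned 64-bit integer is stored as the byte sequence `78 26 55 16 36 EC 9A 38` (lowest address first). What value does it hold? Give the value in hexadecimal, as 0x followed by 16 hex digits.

Little-endian: lowest address holds the least-significant byte.
Reassemble most-significant byte first: 38 9A EC 36 16 55 26 78 → 0x389AEC3616552678.

0x389AEC3616552678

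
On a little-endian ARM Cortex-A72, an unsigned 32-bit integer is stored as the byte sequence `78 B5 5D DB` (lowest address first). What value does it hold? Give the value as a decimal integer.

Little-endian: lowest address holds the least-significant byte.
Reassemble most-significant byte first: DB 5D B5 78 → 0xDB5DB578.
0xDB5DB578 = 3680351608.

3680351608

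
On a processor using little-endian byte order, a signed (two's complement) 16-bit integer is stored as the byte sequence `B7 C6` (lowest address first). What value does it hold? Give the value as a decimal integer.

Little-endian stores the least-significant byte at the lowest address.
Reassemble most-significant byte first: C6 B7 → 0xC6B7.
Top bit is set, so as a signed 16-bit value this is 0xC6B7 − 2^16 = -14665.

-14665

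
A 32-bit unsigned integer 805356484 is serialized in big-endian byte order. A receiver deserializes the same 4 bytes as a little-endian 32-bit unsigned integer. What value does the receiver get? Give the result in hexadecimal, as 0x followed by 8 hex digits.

805356484 in 32-bit hexadecimal is 0x3000C3C4.
Stored big-endian, the bytes at ascending addresses are 30 00 C3 C4.
Read back as little-endian, the first byte is least significant, giving 0xC4C30030.

0xC4C30030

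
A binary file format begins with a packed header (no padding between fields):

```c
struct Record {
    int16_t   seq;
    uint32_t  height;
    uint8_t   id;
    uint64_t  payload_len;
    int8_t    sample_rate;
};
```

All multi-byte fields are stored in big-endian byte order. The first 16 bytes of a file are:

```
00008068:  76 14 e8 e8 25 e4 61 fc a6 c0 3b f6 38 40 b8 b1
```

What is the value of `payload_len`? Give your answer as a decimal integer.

18205449907458293944

`payload_len` follows `seq` (2 B), `height` (4 B), `id` (1 B), so it starts at offset 2 + 4 + 1 = 7 and occupies 8 bytes.
Bytes at offsets 7..14: FC A6 C0 3B F6 38 40 B8.
Big-endian stores the most-significant byte at the lowest address.
The bytes are already most-significant first: 0xFCA6C03BF63840B8.
0xFCA6C03BF63840B8 = 18205449907458293944.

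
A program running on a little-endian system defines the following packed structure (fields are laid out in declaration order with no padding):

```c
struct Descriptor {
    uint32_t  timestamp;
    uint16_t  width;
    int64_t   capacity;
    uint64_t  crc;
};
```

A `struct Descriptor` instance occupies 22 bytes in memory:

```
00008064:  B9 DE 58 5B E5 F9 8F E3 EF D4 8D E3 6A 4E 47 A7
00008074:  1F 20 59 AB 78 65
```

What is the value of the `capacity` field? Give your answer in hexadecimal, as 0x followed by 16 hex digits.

`capacity` follows `timestamp` (4 B), `width` (2 B), so it starts at offset 4 + 2 = 6 and occupies 8 bytes.
Bytes at offsets 6..13: 8F E3 EF D4 8D E3 6A 4E.
Little-endian stores the least-significant byte at the lowest address.
Reassemble most-significant byte first: 4E 6A E3 8D D4 EF E3 8F → 0x4E6AE38DD4EFE38F.

0x4E6AE38DD4EFE38F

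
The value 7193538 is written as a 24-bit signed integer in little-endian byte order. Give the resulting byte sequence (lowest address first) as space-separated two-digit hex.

7193538 in hexadecimal, padded to 24 bits, is 0x6DC3C2.
Split into bytes (most-significant first): 6D C3 C2.
In little-endian order the low byte comes first in memory.
So at ascending addresses the bytes are C2 C3 6D.

C2 C3 6D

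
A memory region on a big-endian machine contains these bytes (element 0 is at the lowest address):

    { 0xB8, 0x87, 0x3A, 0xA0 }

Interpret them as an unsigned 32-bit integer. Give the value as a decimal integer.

Big-endian: lowest address holds the most-significant byte.
The bytes are already most-significant first: 0xB8873AA0.
0xB8873AA0 = 3095870112.

3095870112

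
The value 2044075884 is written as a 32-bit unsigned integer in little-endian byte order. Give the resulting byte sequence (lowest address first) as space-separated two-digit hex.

6C 1F D6 79

2044075884 in hexadecimal, padded to 32 bits, is 0x79D61F6C.
Split into bytes (most-significant first): 79 D6 1F 6C.
In little-endian order the low byte comes first in memory.
So at ascending addresses the bytes are 6C 1F D6 79.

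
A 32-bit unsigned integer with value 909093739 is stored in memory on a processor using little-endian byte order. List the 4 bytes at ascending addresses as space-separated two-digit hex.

6B AB 2F 36

909093739 in hexadecimal, padded to 32 bits, is 0x362FAB6B.
Split into bytes (most-significant first): 36 2F AB 6B.
Little-endian stores the least-significant byte at the lowest address.
So at ascending addresses the bytes are 6B AB 2F 36.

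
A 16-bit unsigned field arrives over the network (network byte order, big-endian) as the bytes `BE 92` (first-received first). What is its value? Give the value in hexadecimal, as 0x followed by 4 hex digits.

0xBE92

Big-endian: lowest address holds the most-significant byte.
The bytes are already most-significant first: 0xBE92.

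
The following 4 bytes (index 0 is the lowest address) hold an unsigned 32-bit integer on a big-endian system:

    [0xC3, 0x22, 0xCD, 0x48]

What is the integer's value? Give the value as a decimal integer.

3273837896

Big-endian stores the most-significant byte at the lowest address.
The bytes are already most-significant first: 0xC322CD48.
0xC322CD48 = 3273837896.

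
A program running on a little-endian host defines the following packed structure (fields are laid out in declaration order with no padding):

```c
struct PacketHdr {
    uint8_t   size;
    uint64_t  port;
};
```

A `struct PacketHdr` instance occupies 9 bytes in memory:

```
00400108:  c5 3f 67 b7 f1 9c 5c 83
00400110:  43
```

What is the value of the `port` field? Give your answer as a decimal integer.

4864833851630249791

`port` follows `size` (1 byte), so it starts at byte offset 1 and occupies 8 bytes.
Bytes at offsets 1..8: 3F 67 B7 F1 9C 5C 83 43.
In little-endian order the low byte comes first in memory.
Reassemble most-significant byte first: 43 83 5C 9C F1 B7 67 3F → 0x43835C9CF1B7673F.
0x43835C9CF1B7673F = 4864833851630249791.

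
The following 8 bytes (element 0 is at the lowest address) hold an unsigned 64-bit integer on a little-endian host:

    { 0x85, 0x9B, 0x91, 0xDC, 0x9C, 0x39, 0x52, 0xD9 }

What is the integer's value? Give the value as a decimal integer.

Little-endian: lowest address holds the least-significant byte.
Reassemble most-significant byte first: D9 52 39 9C DC 91 9B 85 → 0xD952399CDC919B85.
0xD952399CDC919B85 = 15659642200198847365.

15659642200198847365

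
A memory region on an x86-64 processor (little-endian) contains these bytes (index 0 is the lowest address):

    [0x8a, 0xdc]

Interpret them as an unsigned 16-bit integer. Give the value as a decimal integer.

In little-endian order the low byte comes first in memory.
Reassemble most-significant byte first: DC 8A → 0xDC8A.
0xDC8A = 56458.

56458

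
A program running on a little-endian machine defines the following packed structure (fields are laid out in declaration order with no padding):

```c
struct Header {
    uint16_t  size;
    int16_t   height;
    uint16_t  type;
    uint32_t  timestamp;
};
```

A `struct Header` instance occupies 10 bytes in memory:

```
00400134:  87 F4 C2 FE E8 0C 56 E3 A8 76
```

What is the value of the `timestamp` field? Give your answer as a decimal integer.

1990779734

`timestamp` follows `size` (2 B), `height` (2 B), `type` (2 B), so it starts at offset 2 + 2 + 2 = 6 and occupies 4 bytes.
Bytes at offsets 6..9: 56 E3 A8 76.
In little-endian order the low byte comes first in memory.
Reassemble most-significant byte first: 76 A8 E3 56 → 0x76A8E356.
0x76A8E356 = 1990779734.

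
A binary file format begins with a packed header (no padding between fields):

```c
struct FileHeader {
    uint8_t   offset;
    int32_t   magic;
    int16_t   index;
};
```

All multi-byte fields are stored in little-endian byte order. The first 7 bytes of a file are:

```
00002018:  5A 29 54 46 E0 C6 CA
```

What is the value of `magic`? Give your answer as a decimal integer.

`magic` follows `offset` (1 byte), so it starts at byte offset 1 and occupies 4 bytes.
Bytes at offsets 1..4: 29 54 46 E0.
Little-endian: lowest address holds the least-significant byte.
Reassemble most-significant byte first: E0 46 54 29 → 0xE0465429.
Top bit is set, so as a signed 32-bit value this is 0xE0465429 − 2^32 = -532261847.

-532261847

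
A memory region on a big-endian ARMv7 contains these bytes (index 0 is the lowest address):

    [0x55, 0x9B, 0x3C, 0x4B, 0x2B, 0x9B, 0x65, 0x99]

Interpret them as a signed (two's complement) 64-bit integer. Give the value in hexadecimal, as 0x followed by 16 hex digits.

Big-endian: lowest address holds the most-significant byte.
The bytes are already most-significant first: 0x559B3C4B2B9B6599.

0x559B3C4B2B9B6599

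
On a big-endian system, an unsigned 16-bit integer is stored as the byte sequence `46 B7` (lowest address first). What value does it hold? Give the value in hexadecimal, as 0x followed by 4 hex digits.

0x46B7

Big-endian: lowest address holds the most-significant byte.
The bytes are already most-significant first: 0x46B7.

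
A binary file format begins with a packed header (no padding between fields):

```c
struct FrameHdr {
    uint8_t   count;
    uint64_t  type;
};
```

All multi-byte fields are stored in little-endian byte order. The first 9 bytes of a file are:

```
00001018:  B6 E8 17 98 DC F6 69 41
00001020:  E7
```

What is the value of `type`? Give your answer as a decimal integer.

16663716605231372264

`type` follows `count` (1 byte), so it starts at byte offset 1 and occupies 8 bytes.
Bytes at offsets 1..8: E8 17 98 DC F6 69 41 E7.
Little-endian stores the least-significant byte at the lowest address.
Reassemble most-significant byte first: E7 41 69 F6 DC 98 17 E8 → 0xE74169F6DC9817E8.
0xE74169F6DC9817E8 = 16663716605231372264.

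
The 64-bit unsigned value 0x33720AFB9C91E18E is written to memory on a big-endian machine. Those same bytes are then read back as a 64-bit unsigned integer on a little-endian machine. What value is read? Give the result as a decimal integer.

Stored big-endian, the bytes at ascending addresses are 33 72 0A FB 9C 91 E1 8E.
Read back as little-endian, the first byte is least significant, giving 0x8EE1919CFB0A7233.
0x8EE1919CFB0A7233 = 10295670326558356019.

10295670326558356019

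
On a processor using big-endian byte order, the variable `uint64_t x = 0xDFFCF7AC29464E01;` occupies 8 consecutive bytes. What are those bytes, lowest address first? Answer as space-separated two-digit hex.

DF FC F7 AC 29 46 4E 01

Split into bytes (most-significant first): DF FC F7 AC 29 46 4E 01.
In big-endian order the high byte comes first in memory.
So the memory order matches the most-significant-first order: DF FC F7 AC 29 46 4E 01.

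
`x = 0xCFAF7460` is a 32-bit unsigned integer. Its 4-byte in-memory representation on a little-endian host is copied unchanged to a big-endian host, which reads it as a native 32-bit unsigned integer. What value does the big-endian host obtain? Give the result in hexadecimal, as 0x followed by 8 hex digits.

Stored little-endian, the bytes at ascending addresses are 60 74 AF CF.
Read back as big-endian, the last byte is least significant, giving 0x6074AFCF.

0x6074AFCF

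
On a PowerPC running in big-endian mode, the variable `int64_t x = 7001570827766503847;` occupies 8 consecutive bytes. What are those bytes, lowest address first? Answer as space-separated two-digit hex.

61 2A 93 92 6A C2 99 A7

7001570827766503847 in hexadecimal, padded to 64 bits, is 0x612A93926AC299A7.
Split into bytes (most-significant first): 61 2A 93 92 6A C2 99 A7.
In big-endian order the high byte comes first in memory.
So the memory order matches the most-significant-first order: 61 2A 93 92 6A C2 99 A7.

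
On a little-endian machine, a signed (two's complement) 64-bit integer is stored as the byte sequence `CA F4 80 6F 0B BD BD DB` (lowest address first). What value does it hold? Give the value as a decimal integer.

Little-endian: lowest address holds the least-significant byte.
Reassemble most-significant byte first: DB BD BD 0B 6F 80 F4 CA → 0xDBBDBD0B6F80F4CA.
Top bit is set, so as a signed 64-bit value this is 0xDBBDBD0B6F80F4CA − 2^64 = -2612724351992007478.

-2612724351992007478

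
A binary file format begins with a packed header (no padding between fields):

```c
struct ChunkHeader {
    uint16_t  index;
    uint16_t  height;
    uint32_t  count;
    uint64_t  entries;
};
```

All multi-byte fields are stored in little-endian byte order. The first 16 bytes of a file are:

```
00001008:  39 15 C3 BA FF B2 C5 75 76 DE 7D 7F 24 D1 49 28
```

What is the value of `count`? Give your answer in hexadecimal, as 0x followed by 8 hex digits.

`count` follows `index` (2 B), `height` (2 B), so it starts at offset 2 + 2 = 4 and occupies 4 bytes.
Bytes at offsets 4..7: FF B2 C5 75.
Little-endian stores the least-significant byte at the lowest address.
Reassemble most-significant byte first: 75 C5 B2 FF → 0x75C5B2FF.

0x75C5B2FF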